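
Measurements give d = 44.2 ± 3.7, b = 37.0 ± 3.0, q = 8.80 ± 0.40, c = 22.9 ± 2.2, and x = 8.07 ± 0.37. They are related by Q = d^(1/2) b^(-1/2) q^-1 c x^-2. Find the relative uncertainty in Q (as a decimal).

0.152

Relative error in a monomial: (δQ/Q)² = Σ (nᵢ · δxᵢ/xᵢ)².
  (½·δd/d)² = (0.5×0.0837)² = 0.00175;  (−½·δb/b)² = (-0.5×0.0811)² = 0.00164;  (-1·δq/q)² = (-1×0.0455)² = 0.00207;  (1·δc/c)² = (1×0.0961)² = 0.00923;  (-2·δx/x)² = (-2×0.0458)² = 0.00841
δQ/Q = √(0.0231) = 0.152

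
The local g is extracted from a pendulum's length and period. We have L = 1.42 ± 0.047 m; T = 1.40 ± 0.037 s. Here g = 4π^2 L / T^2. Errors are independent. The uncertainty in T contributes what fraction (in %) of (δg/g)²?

(δg/g)² = (1·δL/L)² + (-2·δT/T)²
  L term: (1×0.0331)² = 0.00110
  T term: (-2×0.0264)² = 0.00279
Total = 0.00389. Share from T = 0.00279/0.00389 = 0.718.

71.8%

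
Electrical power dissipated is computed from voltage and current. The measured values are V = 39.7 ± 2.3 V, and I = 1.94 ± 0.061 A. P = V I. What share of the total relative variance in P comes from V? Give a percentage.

77.2%

(δP/P)² = (1·δV/V)² + (1·δI/I)²
  V term: (1×0.0579)² = 0.00336
  I term: (1×0.0314)² = 0.000989
Total = 0.00435. Share from V = 0.00336/0.00435 = 0.772.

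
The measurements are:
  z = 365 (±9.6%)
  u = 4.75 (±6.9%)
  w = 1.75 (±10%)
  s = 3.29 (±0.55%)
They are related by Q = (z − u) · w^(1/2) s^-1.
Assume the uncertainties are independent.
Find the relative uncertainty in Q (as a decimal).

Let h = z − u = 360. δh = √(δz² + δu²) = √(1230 + 0.107) = 35.0, so δh/h = 0.0973.
Q is then a monomial in h, w, s:
δQ/Q = √((δh/h)² + (½·δw/w)² + (-1·δs/s)²) = √(0.00946 + 0.00250 + 3.03e-05) = 0.110

0.110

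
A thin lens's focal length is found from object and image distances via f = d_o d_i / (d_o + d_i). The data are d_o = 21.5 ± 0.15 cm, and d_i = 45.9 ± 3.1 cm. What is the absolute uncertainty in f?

∂f/∂d_o = (d_i/(d_o+d_i))² = 0.464;  ∂f/∂d_i = (d_o/(d_o+d_i))² = 0.102
δf = √((∂f/∂d_o · δd_o)² + (∂f/∂d_i · δd_i)²) = √(0.00484 + 0.0995) = 0.323 cm

0.323 cm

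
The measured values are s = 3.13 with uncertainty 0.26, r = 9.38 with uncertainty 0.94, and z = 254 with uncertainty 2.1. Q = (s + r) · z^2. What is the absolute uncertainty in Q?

Let u = s + r = 12.5. δu = √(δs² + δr²) = √(0.0676 + 0.884) = 0.975, so δu/u = 0.0780.
Q is then a monomial in u, z:
δQ/Q = √((δu/u)² + (2·δz/z)²) = √(0.00608 + 0.000273) = 0.0797
Q = 8.07e+05, so δQ = 0.0797 × 8.07e+05 = 64300.

64300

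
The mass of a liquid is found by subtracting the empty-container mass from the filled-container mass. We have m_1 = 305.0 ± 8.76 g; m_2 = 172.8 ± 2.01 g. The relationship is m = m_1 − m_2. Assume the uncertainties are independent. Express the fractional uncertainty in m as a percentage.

6.80%

m is a linear combination, so absolute uncertainties add in quadrature:
  (δm_1)² = 76.7;  (δm_2)² = 4.04
δm = √(80.8) = 8.99 g
m = 132.2 g, so δm/m = 8.99/132.2 = 0.0680.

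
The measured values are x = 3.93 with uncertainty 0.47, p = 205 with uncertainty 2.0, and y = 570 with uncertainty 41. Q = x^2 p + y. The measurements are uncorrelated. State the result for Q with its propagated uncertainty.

Let w = x^2·p = 3170. δw/w = √((2·δx/x)² + (1·δp/p)²) = √(0.0572 + 9.52e-05) = 0.239, so δw = 758.
Q = w + y: δQ = √(δw² + δy²) = √(5.74e+05 + 1680) = 759
Q = 3740.

3740 ± 759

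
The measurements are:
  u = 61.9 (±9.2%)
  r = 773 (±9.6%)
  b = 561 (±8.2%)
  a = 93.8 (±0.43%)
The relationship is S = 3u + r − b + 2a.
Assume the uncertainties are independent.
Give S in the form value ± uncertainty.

585 ± 89.0

Absolute uncertainties add in quadrature for a linear combination:
  (3·δu)² = 292;  (δr)² = 5510;  (δb)² = 2120;  (2·δa)² = 0.651
δS = √(7920) = 89.0
S = 585.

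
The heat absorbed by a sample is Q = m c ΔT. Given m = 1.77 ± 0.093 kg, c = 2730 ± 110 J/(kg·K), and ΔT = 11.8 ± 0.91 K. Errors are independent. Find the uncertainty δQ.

Since Q is a product/quotient, work with relative uncertainties:
  (1·δm/m)² = (1×0.0525)² = 0.00276;  (1·δc/c)² = (1×0.0403)² = 0.00162;  (1·δΔT/ΔT)² = (1×0.0771)² = 0.00595
δQ/Q = √(0.0103) = 0.102
Q = 57000 J, so δQ = 0.102 × 57000 = 5800 J.

5800 J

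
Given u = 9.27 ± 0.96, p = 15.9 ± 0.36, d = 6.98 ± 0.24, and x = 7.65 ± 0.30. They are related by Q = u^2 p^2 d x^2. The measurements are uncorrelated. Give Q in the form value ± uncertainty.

Products/powers → add relative errors in quadrature, weighted by exponent:
  (2·δu/u)² = (2×0.104)² = 0.0429;  (2·δp/p)² = (2×0.0226)² = 0.00205;  (1·δd/d)² = (1×0.0344)² = 0.00118;  (2·δx/x)² = (2×0.0392)² = 0.00615
δQ/Q = √(0.0523) = 0.229
Q = 8.87e+06, so δQ = 0.229 × 8.87e+06 = 2.03e+06.

(8.87 ± 2.03) × 10^6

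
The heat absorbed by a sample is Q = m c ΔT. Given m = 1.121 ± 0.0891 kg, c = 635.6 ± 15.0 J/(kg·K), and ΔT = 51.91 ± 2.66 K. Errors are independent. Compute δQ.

Products/powers → add relative errors in quadrature, weighted by exponent:
  (1·δm/m)² = (1×0.0795)² = 0.00632;  (1·δc/c)² = (1×0.0236)² = 0.000557;  (1·δΔT/ΔT)² = (1×0.0512)² = 0.00263
δQ/Q = √(0.00950) = 0.0975
Q = 36990 J, so δQ = 0.0975 × 36990 = 3610 J.

3610 J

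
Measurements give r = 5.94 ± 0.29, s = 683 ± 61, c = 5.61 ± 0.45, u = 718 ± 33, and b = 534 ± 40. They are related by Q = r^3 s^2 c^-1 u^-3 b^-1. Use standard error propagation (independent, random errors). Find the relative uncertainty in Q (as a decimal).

0.291

Each factor contributes (exponent × relative error)² to (δQ/Q)²:
  (3·δr/r)² = (3×0.0488)² = 0.0215;  (2·δs/s)² = (2×0.0893)² = 0.0319;  (-1·δc/c)² = (-1×0.0802)² = 0.00643;  (-3·δu/u)² = (-3×0.0460)² = 0.0190;  (-1·δb/b)² = (-1×0.0749)² = 0.00561
δQ/Q = √(0.0844) = 0.291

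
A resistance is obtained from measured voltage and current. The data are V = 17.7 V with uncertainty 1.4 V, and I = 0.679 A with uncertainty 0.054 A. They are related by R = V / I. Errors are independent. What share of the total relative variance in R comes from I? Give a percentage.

(δR/R)² = (1·δV/V)² + (-1·δI/I)²
  V term: (1×0.0791)² = 0.00626
  I term: (-1×0.0795)² = 0.00632
Total = 0.0126. Share from I = 0.00632/0.0126 = 0.503.

50.3%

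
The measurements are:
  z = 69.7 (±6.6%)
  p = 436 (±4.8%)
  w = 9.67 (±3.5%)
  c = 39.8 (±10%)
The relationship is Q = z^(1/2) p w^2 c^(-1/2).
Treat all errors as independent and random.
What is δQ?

5610

Products/powers → add relative errors in quadrature, weighted by exponent:
  (½·δz/z)² = (0.5×0.0660)² = 0.00109;  (1·δp/p)² = (1×0.0480)² = 0.00230;  (2·δw/w)² = (2×0.0350)² = 0.00490;  (−½·δc/c)² = (-0.5×0.100)² = 0.00250
δQ/Q = √(0.0108) = 0.104
Q = 54000, so δQ = 0.104 × 54000 = 5610.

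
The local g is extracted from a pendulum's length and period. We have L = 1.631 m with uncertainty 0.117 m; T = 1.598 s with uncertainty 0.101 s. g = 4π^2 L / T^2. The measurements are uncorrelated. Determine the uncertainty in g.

3.66 m/s^2

Relative error in a monomial: (δg/g)² = Σ (nᵢ · δxᵢ/xᵢ)².
  (1·δL/L)² = (1×0.0717)² = 0.00515;  (-2·δT/T)² = (-2×0.0632)² = 0.0160
δg/g = √(0.0211) = 0.145
g = 25.22 m/s^2, so δg = 0.145 × 25.22 = 3.66 m/s^2.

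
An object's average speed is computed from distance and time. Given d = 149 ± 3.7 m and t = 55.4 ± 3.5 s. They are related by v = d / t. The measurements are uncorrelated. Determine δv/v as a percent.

6.79%

v is a product of powers, so relative uncertainties combine in quadrature:
  (1·δd/d)² = (1×0.0248)² = 0.000617;  (-1·δt/t)² = (-1×0.0632)² = 0.00399
δv/v = √(0.00461) = 0.0679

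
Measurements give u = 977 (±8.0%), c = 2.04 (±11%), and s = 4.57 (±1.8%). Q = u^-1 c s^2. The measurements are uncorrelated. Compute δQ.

0.00614

Products/powers → add relative errors in quadrature, weighted by exponent:
  (-1·δu/u)² = (-1×0.0800)² = 0.00640;  (1·δc/c)² = (1×0.110)² = 0.0121;  (2·δs/s)² = (2×0.0180)² = 0.00130
δQ/Q = √(0.0198) = 0.141
Q = 0.0436, so δQ = 0.141 × 0.0436 = 0.00614.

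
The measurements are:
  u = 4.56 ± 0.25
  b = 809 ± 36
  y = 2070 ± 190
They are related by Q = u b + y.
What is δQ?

322

Let p = u·b = 3690. δp/p = √((1·δu/u)² + (1·δb/b)²) = √(0.00301 + 0.00198) = 0.0706, so δp = 260.
Q = p + y: δQ = √(δp² + δy²) = √(67900 + 36100) = 322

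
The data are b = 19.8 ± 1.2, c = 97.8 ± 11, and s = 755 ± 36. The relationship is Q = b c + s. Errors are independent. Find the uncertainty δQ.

Let p = b·c = 1940. δp/p = √((1·δb/b)² + (1·δc/c)²) = √(0.00367 + 0.0127) = 0.128, so δp = 247.
Q = p + s: δQ = √(δp² + δs²) = √(61200 + 1300) = 250

250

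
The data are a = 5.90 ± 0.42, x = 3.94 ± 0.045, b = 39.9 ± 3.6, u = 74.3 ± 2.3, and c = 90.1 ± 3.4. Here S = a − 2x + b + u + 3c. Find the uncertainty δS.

S is a linear combination, so absolute uncertainties add in quadrature:
  (δa)² = 0.176;  (2·δx)² = 0.00810;  (δb)² = 13.0;  (δu)² = 5.29;  (3·δc)² = 104
δS = √(122) = 11.1

11.1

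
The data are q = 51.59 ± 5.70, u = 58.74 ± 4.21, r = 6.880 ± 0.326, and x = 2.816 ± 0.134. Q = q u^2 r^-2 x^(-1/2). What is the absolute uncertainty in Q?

Q is a product of powers, so relative uncertainties combine in quadrature:
  (1·δq/q)² = (1×0.110)² = 0.0122;  (2·δu/u)² = (2×0.0717)² = 0.0205;  (-2·δr/r)² = (-2×0.0474)² = 0.00898;  (−½·δx/x)² = (-0.5×0.0476)² = 0.000566
δQ/Q = √(0.0423) = 0.206
Q = 2241, so δQ = 0.206 × 2241 = 461.

461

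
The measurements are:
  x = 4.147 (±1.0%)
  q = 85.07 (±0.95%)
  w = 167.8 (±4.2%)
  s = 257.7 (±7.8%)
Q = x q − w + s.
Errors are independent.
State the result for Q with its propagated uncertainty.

442.7 ± 21.8

Let p = x·q = 352.8. δp/p = √((1·δx/x)² + (1·δq/q)²) = √(0.000100 + 9.02e-05) = 0.0138, so δp = 4.87.
Q = p − w + s: δQ = √(δp² + δw² + δs²) = √(23.7 + 49.7 + 404) = 21.8
Q = 442.7.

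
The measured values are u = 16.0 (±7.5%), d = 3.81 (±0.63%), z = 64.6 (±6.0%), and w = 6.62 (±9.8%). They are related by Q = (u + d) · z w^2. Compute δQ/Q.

Let h = u + d = 19.8. δh = √(δu² + δd²) = √(1.44 + 0.000576) = 1.20, so δh/h = 0.0606.
Q is then a monomial in h, z, w:
δQ/Q = √((δh/h)² + (1·δz/z)² + (2·δw/w)²) = √(0.00367 + 0.00360 + 0.0384) = 0.214

0.214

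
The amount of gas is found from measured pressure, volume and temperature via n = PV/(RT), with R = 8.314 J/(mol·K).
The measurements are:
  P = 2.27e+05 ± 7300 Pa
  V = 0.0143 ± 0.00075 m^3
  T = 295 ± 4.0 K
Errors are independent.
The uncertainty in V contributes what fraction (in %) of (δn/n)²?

69.3%

(δn/n)² = (1·δP/P)² + (1·δV/V)² + (-1·δT/T)²
  P term: (1×0.0322)² = 0.00103
  V term: (1×0.0524)² = 0.00275
  T term: (-1×0.0136)² = 0.000184
Total = 0.00397. Share from V = 0.00275/0.00397 = 0.693.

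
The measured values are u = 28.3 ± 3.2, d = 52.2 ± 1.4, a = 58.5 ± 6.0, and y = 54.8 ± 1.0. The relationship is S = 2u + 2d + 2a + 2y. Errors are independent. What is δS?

Sums and differences: (δS)² = Σ (cᵢ δxᵢ)².
  (2·δu)² = 41.0;  (2·δd)² = 7.84;  (2·δa)² = 144;  (2·δy)² = 4.00
δS = √(197) = 14.0

14.0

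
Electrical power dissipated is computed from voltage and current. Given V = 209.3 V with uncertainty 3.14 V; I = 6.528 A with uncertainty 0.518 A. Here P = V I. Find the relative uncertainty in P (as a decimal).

0.0808

Products/powers → add relative errors in quadrature, weighted by exponent:
  (1·δV/V)² = (1×0.0150)² = 0.000225;  (1·δI/I)² = (1×0.0794)² = 0.00630
δP/P = √(0.00652) = 0.0808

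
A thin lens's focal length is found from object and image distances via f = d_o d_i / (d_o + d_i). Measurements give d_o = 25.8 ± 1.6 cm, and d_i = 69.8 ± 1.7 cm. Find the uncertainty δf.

∂f/∂d_o = (d_i/(d_o+d_i))² = 0.533;  ∂f/∂d_i = (d_o/(d_o+d_i))² = 0.0728
δf = √((∂f/∂d_o · δd_o)² + (∂f/∂d_i · δd_i)²) = √(0.727 + 0.0153) = 0.862 cm

0.862 cm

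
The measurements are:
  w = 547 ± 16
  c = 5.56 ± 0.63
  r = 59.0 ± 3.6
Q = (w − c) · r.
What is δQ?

2170

Let u = w − c = 541. δu = √(δw² + δc²) = √(256 + 0.397) = 16.0, so δu/u = 0.0296.
Q is then a monomial in u, r:
δQ/Q = √((δu/u)² + (1·δr/r)²) = √(0.000875 + 0.00372) = 0.0678
Q = 31900, so δQ = 0.0678 × 31900 = 2170.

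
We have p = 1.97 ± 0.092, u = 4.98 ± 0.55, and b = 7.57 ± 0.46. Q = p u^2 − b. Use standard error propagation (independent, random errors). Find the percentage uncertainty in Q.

Let w = p·u^2 = 48.9. δw/w = √((1·δp/p)² + (2·δu/u)²) = √(0.00218 + 0.0488) = 0.226, so δw = 11.0.
Q = w − b: δQ = √(δw² + δb²) = √(122 + 0.212) = 11.0
Q = 41.3, so δQ/Q = 11.0/41.3 = 0.267.

26.7%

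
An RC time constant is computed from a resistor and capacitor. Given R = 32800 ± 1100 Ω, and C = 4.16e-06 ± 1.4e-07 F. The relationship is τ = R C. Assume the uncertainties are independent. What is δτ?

Relative error in a monomial: (δτ/τ)² = Σ (nᵢ · δxᵢ/xᵢ)².
  (1·δR/R)² = (1×0.0335)² = 0.00112;  (1·δC/C)² = (1×0.0337)² = 0.00113
δτ/τ = √(0.00226) = 0.0475
τ = 0.136 s, so δτ = 0.0475 × 0.136 = 0.00648 s.

0.00648 s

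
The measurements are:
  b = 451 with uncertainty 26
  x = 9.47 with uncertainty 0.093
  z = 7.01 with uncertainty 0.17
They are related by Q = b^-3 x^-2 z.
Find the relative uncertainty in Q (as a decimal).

Since Q is a product/quotient, work with relative uncertainties:
  (-3·δb/b)² = (-3×0.0576)² = 0.0299;  (-2·δx/x)² = (-2×0.00982)² = 0.000386;  (1·δz/z)² = (1×0.0243)² = 0.000588
δQ/Q = √(0.0309) = 0.176

0.176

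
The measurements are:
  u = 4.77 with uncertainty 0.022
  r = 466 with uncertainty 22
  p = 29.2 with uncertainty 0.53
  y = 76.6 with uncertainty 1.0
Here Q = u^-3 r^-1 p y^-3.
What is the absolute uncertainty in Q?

8.41e-11

Relative error in a monomial: (δQ/Q)² = Σ (nᵢ · δxᵢ/xᵢ)².
  (-3·δu/u)² = (-3×0.00461)² = 0.000191;  (-1·δr/r)² = (-1×0.0472)² = 0.00223;  (1·δp/p)² = (1×0.0182)² = 0.000329;  (-3·δy/y)² = (-3×0.0131)² = 0.00153
δQ/Q = √(0.00428) = 0.0654
Q = 1.28e-09, so δQ = 0.0654 × 1.28e-09 = 8.41e-11.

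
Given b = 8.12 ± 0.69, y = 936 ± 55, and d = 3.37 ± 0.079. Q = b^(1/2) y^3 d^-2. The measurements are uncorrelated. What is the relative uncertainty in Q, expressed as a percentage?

18.7%

Products/powers → add relative errors in quadrature, weighted by exponent:
  (½·δb/b)² = (0.5×0.0850)² = 0.00181;  (3·δy/y)² = (3×0.0588)² = 0.0311;  (-2·δd/d)² = (-2×0.0234)² = 0.00220
δQ/Q = √(0.0351) = 0.187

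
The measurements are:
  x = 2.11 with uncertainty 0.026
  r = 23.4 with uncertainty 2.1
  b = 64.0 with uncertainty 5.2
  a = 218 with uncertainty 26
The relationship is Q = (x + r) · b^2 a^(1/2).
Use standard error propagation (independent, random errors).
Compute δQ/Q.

Let u = x + r = 25.5. δu = √(δx² + δr²) = √(0.000676 + 4.41) = 2.10, so δu/u = 0.0823.
Q is then a monomial in u, b, a:
δQ/Q = √((δu/u)² + (2·δb/b)² + (½·δa/a)²) = √(0.00678 + 0.0264 + 0.00356) = 0.192

0.192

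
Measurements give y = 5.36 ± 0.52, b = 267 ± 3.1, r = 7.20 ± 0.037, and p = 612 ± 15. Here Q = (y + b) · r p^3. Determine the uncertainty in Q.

3.35e+10

Let u = y + b = 272. δu = √(δy² + δb²) = √(0.270 + 9.61) = 3.14, so δu/u = 0.0115.
Q is then a monomial in u, r, p:
δQ/Q = √((δu/u)² + (1·δr/r)² + (3·δp/p)²) = √(0.000133 + 2.64e-05 + 0.00541) = 0.0746
Q = 4.5e+11, so δQ = 0.0746 × 4.5e+11 = 3.35e+10.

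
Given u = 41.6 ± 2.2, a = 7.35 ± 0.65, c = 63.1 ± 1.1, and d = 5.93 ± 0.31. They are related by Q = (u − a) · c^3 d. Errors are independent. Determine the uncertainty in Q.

Let w = u − a = 34.2. δw = √(δu² + δa²) = √(4.84 + 0.423) = 2.29, so δw/w = 0.0670.
Q is then a monomial in w, c, d:
δQ/Q = √((δw/w)² + (3·δc/c)² + (1·δd/d)²) = √(0.00449 + 0.00274 + 0.00273) = 0.0998
Q = 5.1e+07, so δQ = 0.0998 × 5.1e+07 = 5.09e+06.

5.09e+06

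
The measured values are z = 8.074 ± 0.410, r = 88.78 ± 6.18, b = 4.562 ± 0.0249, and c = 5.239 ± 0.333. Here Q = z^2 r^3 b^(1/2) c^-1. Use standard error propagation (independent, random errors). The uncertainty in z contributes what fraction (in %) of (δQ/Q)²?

(δQ/Q)² = (2·δz/z)² + (3·δr/r)² + (½·δb/b)² + (-1·δc/c)²
  z term: (2×0.0508)² = 0.0103
  r term: (3×0.0696)² = 0.0436
  b term: (0.5×0.00546)² = 7.45e-06
  c term: (-1×0.0636)² = 0.00404
Total = 0.0580. Share from z = 0.0103/0.0580 = 0.178.

17.8%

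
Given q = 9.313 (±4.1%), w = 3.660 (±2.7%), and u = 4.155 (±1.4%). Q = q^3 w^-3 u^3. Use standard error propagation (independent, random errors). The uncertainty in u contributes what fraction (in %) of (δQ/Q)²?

(δQ/Q)² = (3·δq/q)² + (-3·δw/w)² + (3·δu/u)²
  q term: (3×0.0410)² = 0.0151
  w term: (-3×0.0270)² = 0.00656
  u term: (3×0.0140)² = 0.00176
Total = 0.0235. Share from u = 0.00176/0.0235 = 0.0752.

7.52%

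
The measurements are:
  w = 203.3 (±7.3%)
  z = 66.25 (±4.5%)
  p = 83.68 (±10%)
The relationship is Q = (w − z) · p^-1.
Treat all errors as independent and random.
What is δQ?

Let u = w − z = 137.1. δu = √(δw² + δz²) = √(220 + 8.89) = 15.1, so δu/u = 0.110.
Q is then a monomial in u, p:
δQ/Q = √((δu/u)² + (-1·δp/p)²) = √(0.0122 + 0.0100) = 0.149
Q = 1.638, so δQ = 0.149 × 1.638 = 0.244.

0.244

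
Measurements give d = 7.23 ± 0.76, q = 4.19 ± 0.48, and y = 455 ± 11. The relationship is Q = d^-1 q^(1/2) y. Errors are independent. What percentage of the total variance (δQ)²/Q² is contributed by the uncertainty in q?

(δQ/Q)² = (-1·δd/d)² + (½·δq/q)² + (1·δy/y)²
  d term: (-1×0.105)² = 0.0110
  q term: (0.5×0.115)² = 0.00328
  y term: (1×0.0242)² = 0.000584
Total = 0.0149. Share from q = 0.00328/0.0149 = 0.220.

22.0%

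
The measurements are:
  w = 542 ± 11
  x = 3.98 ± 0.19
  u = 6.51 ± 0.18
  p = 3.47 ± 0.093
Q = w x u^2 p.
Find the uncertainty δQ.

Products/powers → add relative errors in quadrature, weighted by exponent:
  (1·δw/w)² = (1×0.0203)² = 0.000412;  (1·δx/x)² = (1×0.0477)² = 0.00228;  (2·δu/u)² = (2×0.0276)² = 0.00306;  (1·δp/p)² = (1×0.0268)² = 0.000718
δQ/Q = √(0.00647) = 0.0804
Q = 3.17e+05, so δQ = 0.0804 × 3.17e+05 = 25500.

25500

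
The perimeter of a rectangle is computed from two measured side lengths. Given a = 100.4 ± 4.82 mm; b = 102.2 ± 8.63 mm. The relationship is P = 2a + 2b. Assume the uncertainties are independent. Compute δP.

19.8 mm

Absolute uncertainties add in quadrature for a linear combination:
  (2·δa)² = 92.9;  (2·δb)² = 298
δP = √(391) = 19.8 mm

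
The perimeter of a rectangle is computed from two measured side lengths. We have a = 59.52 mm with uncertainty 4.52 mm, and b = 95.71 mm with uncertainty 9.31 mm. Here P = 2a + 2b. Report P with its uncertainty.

Sums and differences: (δP)² = Σ (cᵢ δxᵢ)².
  (2·δa)² = 81.7;  (2·δb)² = 347
δP = √(428) = 20.7 mm
P = 310.5 mm.

310.5 ± 20.7 mm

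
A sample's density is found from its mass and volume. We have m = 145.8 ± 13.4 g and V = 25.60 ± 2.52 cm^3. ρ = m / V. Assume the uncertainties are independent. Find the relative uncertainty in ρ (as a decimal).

0.135

Relative error in a monomial: (δρ/ρ)² = Σ (nᵢ · δxᵢ/xᵢ)².
  (1·δm/m)² = (1×0.0919)² = 0.00845;  (-1·δV/V)² = (-1×0.0984)² = 0.00969
δρ/ρ = √(0.0181) = 0.135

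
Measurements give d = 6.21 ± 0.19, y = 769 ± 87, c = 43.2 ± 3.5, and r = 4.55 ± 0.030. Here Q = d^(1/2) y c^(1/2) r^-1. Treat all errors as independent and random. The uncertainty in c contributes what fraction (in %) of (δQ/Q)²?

(δQ/Q)² = (½·δd/d)² + (1·δy/y)² + (½·δc/c)² + (-1·δr/r)²
  d term: (0.5×0.0306)² = 0.000234
  y term: (1×0.113)² = 0.0128
  c term: (0.5×0.0810)² = 0.00164
  r term: (-1×0.00659)² = 4.35e-05
Total = 0.0147. Share from c = 0.00164/0.0147 = 0.111.

11.1%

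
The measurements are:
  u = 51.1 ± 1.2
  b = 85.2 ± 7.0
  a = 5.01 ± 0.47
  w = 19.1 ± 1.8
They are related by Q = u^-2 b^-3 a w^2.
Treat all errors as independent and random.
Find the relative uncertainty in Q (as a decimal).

0.328

Products/powers → add relative errors in quadrature, weighted by exponent:
  (-2·δu/u)² = (-2×0.0235)² = 0.00221;  (-3·δb/b)² = (-3×0.0822)² = 0.0608;  (1·δa/a)² = (1×0.0938)² = 0.00880;  (2·δw/w)² = (2×0.0942)² = 0.0355
δQ/Q = √(0.107) = 0.328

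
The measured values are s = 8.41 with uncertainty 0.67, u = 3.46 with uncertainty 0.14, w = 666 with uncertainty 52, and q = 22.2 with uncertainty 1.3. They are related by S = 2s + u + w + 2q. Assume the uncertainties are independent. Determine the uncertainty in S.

52.1

Each term contributes (cᵢ δxᵢ)² to (δS)²:
  (2·δs)² = 1.80;  (δu)² = 0.0196;  (δw)² = 2700;  (2·δq)² = 6.76
δS = √(2710) = 52.1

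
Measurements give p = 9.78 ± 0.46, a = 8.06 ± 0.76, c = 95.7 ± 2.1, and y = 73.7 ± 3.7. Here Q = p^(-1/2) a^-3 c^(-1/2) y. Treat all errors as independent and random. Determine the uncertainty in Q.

0.00133

Each factor contributes (exponent × relative error)² to (δQ/Q)²:
  (−½·δp/p)² = (-0.5×0.0470)² = 0.000553;  (-3·δa/a)² = (-3×0.0943)² = 0.0800;  (−½·δc/c)² = (-0.5×0.0219)² = 0.000120;  (1·δy/y)² = (1×0.0502)² = 0.00252
δQ/Q = √(0.0832) = 0.288
Q = 0.00460, so δQ = 0.288 × 0.00460 = 0.00133.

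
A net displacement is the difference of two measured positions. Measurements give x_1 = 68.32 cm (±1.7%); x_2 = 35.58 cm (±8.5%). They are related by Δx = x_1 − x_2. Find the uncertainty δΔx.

3.24 cm

Each term contributes (cᵢ δxᵢ)² to (δΔx)²:
  (δx_1)² = 1.35;  (δx_2)² = 9.15
δΔx = √(10.5) = 3.24 cm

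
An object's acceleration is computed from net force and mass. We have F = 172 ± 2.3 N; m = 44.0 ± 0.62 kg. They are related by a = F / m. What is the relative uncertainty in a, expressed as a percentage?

Products/powers → add relative errors in quadrature, weighted by exponent:
  (1·δF/F)² = (1×0.0134)² = 0.000179;  (-1·δm/m)² = (-1×0.0141)² = 0.000199
δa/a = √(0.000377) = 0.0194

1.94%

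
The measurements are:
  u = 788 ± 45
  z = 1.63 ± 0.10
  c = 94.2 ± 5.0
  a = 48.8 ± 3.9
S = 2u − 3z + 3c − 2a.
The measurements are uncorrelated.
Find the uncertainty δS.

S is a linear combination, so absolute uncertainties add in quadrature:
  (2·δu)² = 8100;  (3·δz)² = 0.0900;  (3·δc)² = 225;  (2·δa)² = 60.8
δS = √(8390) = 91.6

91.6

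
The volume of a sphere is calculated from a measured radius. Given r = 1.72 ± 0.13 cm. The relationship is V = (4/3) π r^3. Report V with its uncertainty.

V is a product of powers, so relative uncertainties combine in quadrature:
  (3·δr/r)² = (3×0.0756)² = 0.0514
δV/V = √(0.0514) = 0.227
V = 21.3 cm^3, so δV = 0.227 × 21.3 = 4.83 cm^3.

21.3 ± 4.83 cm^3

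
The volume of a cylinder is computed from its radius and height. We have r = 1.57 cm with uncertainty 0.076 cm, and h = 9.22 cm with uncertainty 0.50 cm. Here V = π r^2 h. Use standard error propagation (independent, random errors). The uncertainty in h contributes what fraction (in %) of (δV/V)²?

23.9%

(δV/V)² = (2·δr/r)² + (1·δh/h)²
  r term: (2×0.0484)² = 0.00937
  h term: (1×0.0542)² = 0.00294
Total = 0.0123. Share from h = 0.00294/0.0123 = 0.239.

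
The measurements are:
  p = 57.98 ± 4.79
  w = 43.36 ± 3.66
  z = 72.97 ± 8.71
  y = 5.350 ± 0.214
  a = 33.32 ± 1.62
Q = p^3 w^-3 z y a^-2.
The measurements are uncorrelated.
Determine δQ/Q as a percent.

38.8%

Products/powers → add relative errors in quadrature, weighted by exponent:
  (3·δp/p)² = (3×0.0826)² = 0.0614;  (-3·δw/w)² = (-3×0.0844)² = 0.0641;  (1·δz/z)² = (1×0.119)² = 0.0142;  (1·δy/y)² = (1×0.0400)² = 0.00160;  (-2·δa/a)² = (-2×0.0486)² = 0.00946
δQ/Q = √(0.151) = 0.388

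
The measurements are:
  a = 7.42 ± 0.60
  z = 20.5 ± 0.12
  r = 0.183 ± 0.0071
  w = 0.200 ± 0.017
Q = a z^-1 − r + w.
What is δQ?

0.0346

Let p = a·z^-1 = 0.362. δp/p = √((1·δa/a)² + (-1·δz/z)²) = √(0.00654 + 3.43e-05) = 0.0811, so δp = 0.0293.
Q = p − r + w: δQ = √(δp² + δr² + δw²) = √(0.000861 + 5.04e-05 + 0.000289) = 0.0346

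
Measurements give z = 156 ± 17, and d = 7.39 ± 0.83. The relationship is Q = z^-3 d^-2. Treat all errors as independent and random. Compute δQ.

1.91e-09

Relative error in a monomial: (δQ/Q)² = Σ (nᵢ · δxᵢ/xᵢ)².
  (-3·δz/z)² = (-3×0.109)² = 0.107;  (-2·δd/d)² = (-2×0.112)² = 0.0505
δQ/Q = √(0.157) = 0.397
Q = 4.82e-09, so δQ = 0.397 × 4.82e-09 = 1.91e-09.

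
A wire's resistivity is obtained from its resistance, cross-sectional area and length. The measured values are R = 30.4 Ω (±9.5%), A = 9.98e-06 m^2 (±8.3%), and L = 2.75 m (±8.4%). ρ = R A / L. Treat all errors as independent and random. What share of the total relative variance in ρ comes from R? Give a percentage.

39.3%

(δρ/ρ)² = (1·δR/R)² + (1·δA/A)² + (-1·δL/L)²
  R term: (1×0.0950)² = 0.00903
  A term: (1×0.0830)² = 0.00689
  L term: (-1×0.0840)² = 0.00706
Total = 0.0230. Share from R = 0.00903/0.0230 = 0.393.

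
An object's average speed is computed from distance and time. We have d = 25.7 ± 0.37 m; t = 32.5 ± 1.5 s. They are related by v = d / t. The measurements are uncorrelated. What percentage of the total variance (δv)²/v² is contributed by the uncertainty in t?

(δv/v)² = (1·δd/d)² + (-1·δt/t)²
  d term: (1×0.0144)² = 0.000207
  t term: (-1×0.0462)² = 0.00213
Total = 0.00234. Share from t = 0.00213/0.00234 = 0.911.

91.1%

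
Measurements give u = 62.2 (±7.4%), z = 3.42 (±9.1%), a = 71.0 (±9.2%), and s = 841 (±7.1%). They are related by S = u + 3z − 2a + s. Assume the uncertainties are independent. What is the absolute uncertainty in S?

61.3

Each term contributes (cᵢ δxᵢ)² to (δS)²:
  (δu)² = 21.2;  (3·δz)² = 0.872;  (2·δa)² = 171;  (δs)² = 3570
δS = √(3760) = 61.3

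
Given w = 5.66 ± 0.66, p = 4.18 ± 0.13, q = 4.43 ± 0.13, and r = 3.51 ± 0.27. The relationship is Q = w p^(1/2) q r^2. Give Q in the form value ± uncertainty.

632 ± 124

Products/powers → add relative errors in quadrature, weighted by exponent:
  (1·δw/w)² = (1×0.117)² = 0.0136;  (½·δp/p)² = (0.5×0.0311)² = 0.000242;  (1·δq/q)² = (1×0.0293)² = 0.000861;  (2·δr/r)² = (2×0.0769)² = 0.0237
δQ/Q = √(0.0384) = 0.196
Q = 632, so δQ = 0.196 × 632 = 124.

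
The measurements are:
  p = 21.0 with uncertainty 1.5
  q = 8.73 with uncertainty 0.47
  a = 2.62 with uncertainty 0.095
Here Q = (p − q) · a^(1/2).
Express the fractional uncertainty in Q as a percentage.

12.9%

Let u = p − q = 12.3. δu = √(δp² + δq²) = √(2.25 + 0.221) = 1.57, so δu/u = 0.128.
Q is then a monomial in u, a:
δQ/Q = √((δu/u)² + (½·δa/a)²) = √(0.0164 + 0.000329) = 0.129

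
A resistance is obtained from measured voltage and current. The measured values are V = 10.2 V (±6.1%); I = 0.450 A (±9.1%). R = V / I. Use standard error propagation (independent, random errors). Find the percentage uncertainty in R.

Products/powers → add relative errors in quadrature, weighted by exponent:
  (1·δV/V)² = (1×0.0610)² = 0.00372;  (-1·δI/I)² = (-1×0.0910)² = 0.00828
δR/R = √(0.0120) = 0.110

11.0%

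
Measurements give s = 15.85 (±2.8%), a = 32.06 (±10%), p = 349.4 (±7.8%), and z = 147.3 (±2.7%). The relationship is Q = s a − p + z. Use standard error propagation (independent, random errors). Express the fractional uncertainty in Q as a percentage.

Let w = s·a = 508.2. δw/w = √((1·δs/s)² + (1·δa/a)²) = √(0.000784 + 0.0100) = 0.104, so δw = 52.8.
Q = w − p + z: δQ = √(δw² + δp² + δz²) = √(2780 + 743 + 15.8) = 59.5
Q = 306.1, so δQ/Q = 59.5/306.1 = 0.194.

19.4%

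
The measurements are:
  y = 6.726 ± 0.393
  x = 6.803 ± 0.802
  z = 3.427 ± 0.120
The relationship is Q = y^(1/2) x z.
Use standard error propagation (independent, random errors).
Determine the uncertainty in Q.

7.64

Relative error in a monomial: (δQ/Q)² = Σ (nᵢ · δxᵢ/xᵢ)².
  (½·δy/y)² = (0.5×0.0584)² = 0.000854;  (1·δx/x)² = (1×0.118)² = 0.0139;  (1·δz/z)² = (1×0.0350)² = 0.00123
δQ/Q = √(0.0160) = 0.126
Q = 60.46, so δQ = 0.126 × 60.46 = 7.64.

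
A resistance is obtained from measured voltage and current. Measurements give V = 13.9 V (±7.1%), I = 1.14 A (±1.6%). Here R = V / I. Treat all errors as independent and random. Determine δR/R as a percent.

R is a product of powers, so relative uncertainties combine in quadrature:
  (1·δV/V)² = (1×0.0710)² = 0.00504;  (-1·δI/I)² = (-1×0.0160)² = 0.000256
δR/R = √(0.00530) = 0.0728

7.28%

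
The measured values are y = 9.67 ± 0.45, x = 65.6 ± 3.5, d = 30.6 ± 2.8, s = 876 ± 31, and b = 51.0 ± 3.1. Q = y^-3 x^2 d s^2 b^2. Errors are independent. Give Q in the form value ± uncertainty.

(2.91 ± 0.706) × 10^11

Relative error in a monomial: (δQ/Q)² = Σ (nᵢ · δxᵢ/xᵢ)².
  (-3·δy/y)² = (-3×0.0465)² = 0.0195;  (2·δx/x)² = (2×0.0534)² = 0.0114;  (1·δd/d)² = (1×0.0915)² = 0.00837;  (2·δs/s)² = (2×0.0354)² = 0.00501;  (2·δb/b)² = (2×0.0608)² = 0.0148
δQ/Q = √(0.0590) = 0.243
Q = 2.91e+11, so δQ = 0.243 × 2.91e+11 = 7.06e+10.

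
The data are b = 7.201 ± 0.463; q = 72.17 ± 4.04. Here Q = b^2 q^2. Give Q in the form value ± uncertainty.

For a monomial Q ∝ b^2, q^2, fractional errors add in quadrature:
  (2·δb/b)² = (2×0.0643)² = 0.0165;  (2·δq/q)² = (2×0.0560)² = 0.0125
δQ/Q = √(0.0291) = 0.171
Q = 270100, so δQ = 0.171 × 270100 = 46000.

270100 ± 46000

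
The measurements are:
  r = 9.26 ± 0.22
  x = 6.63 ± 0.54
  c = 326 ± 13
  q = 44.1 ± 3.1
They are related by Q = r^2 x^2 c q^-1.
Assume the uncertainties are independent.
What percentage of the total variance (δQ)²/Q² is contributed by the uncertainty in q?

14.0%

(δQ/Q)² = (2·δr/r)² + (2·δx/x)² + (1·δc/c)² + (-1·δq/q)²
  r term: (2×0.0238)² = 0.00226
  x term: (2×0.0814)² = 0.0265
  c term: (1×0.0399)² = 0.00159
  q term: (-1×0.0703)² = 0.00494
Total = 0.0353. Share from q = 0.00494/0.0353 = 0.140.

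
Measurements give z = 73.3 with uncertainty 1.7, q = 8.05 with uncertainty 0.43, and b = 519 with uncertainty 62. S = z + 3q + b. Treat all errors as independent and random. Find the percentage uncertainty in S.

Absolute uncertainties add in quadrature for a linear combination:
  (δz)² = 2.89;  (3·δq)² = 1.66;  (δb)² = 3840
δS = √(3850) = 62.0
S = 616, so δS/S = 62.0/616 = 0.101.

10.1%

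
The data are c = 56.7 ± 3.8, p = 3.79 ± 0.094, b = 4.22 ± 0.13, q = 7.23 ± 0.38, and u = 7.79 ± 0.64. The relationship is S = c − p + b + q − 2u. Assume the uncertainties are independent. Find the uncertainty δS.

S is a linear combination, so absolute uncertainties add in quadrature:
  (δc)² = 14.4;  (δp)² = 0.00884;  (δb)² = 0.0169;  (δq)² = 0.144;  (2·δu)² = 1.64
δS = √(16.2) = 4.03

4.03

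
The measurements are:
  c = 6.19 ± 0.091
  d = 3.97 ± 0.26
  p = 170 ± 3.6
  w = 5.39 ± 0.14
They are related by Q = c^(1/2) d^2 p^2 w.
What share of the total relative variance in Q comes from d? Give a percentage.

(δQ/Q)² = (½·δc/c)² + (2·δd/d)² + (2·δp/p)² + (1·δw/w)²
  c term: (0.5×0.0147)² = 5.4e-05
  d term: (2×0.0655)² = 0.0172
  p term: (2×0.0212)² = 0.00179
  w term: (1×0.0260)² = 0.000675
Total = 0.0197. Share from d = 0.0172/0.0197 = 0.872.

87.2%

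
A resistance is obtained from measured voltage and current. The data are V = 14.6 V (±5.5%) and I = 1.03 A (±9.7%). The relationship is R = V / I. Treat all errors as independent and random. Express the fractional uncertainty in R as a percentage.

Each factor contributes (exponent × relative error)² to (δR/R)²:
  (1·δV/V)² = (1×0.0550)² = 0.00302;  (-1·δI/I)² = (-1×0.0970)² = 0.00941
δR/R = √(0.0124) = 0.112

11.2%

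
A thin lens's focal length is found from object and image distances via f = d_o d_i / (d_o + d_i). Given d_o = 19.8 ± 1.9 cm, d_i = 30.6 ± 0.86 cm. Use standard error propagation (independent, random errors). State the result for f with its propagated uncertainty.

∂f/∂d_o = (d_i/(d_o+d_i))² = 0.369;  ∂f/∂d_i = (d_o/(d_o+d_i))² = 0.154
δf = √((∂f/∂d_o · δd_o)² + (∂f/∂d_i · δd_i)²) = √(0.491 + 0.0176) = 0.713 cm
f = 12.0 cm.

12.0 ± 0.713 cm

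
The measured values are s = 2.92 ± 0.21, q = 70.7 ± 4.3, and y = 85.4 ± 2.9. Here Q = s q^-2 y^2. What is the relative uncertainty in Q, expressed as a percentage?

15.7%

Products/powers → add relative errors in quadrature, weighted by exponent:
  (1·δs/s)² = (1×0.0719)² = 0.00517;  (-2·δq/q)² = (-2×0.0608)² = 0.0148;  (2·δy/y)² = (2×0.0340)² = 0.00461
δQ/Q = √(0.0246) = 0.157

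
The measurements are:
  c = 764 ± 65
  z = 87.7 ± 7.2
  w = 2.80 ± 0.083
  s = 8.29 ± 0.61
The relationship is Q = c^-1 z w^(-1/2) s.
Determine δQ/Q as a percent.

14.0%

Each factor contributes (exponent × relative error)² to (δQ/Q)²:
  (-1·δc/c)² = (-1×0.0851)² = 0.00724;  (1·δz/z)² = (1×0.0821)² = 0.00674;  (−½·δw/w)² = (-0.5×0.0296)² = 0.000220;  (1·δs/s)² = (1×0.0736)² = 0.00541
δQ/Q = √(0.0196) = 0.140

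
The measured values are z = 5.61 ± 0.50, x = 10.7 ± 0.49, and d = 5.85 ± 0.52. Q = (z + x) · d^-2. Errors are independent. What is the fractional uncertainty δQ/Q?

0.183

Let u = z + x = 16.3. δu = √(δz² + δx²) = √(0.250 + 0.240) = 0.700, so δu/u = 0.0429.
Q is then a monomial in u, d:
δQ/Q = √((δu/u)² + (-2·δd/d)²) = √(0.00184 + 0.0316) = 0.183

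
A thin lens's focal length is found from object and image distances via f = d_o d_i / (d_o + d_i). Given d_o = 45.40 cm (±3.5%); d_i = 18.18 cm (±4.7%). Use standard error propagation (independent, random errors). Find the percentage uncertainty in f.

∂f/∂d_o = (d_i/(d_o+d_i))² = 0.0818;  ∂f/∂d_i = (d_o/(d_o+d_i))² = 0.510
δf = √((∂f/∂d_o · δd_o)² + (∂f/∂d_i · δd_i)²) = √(0.0169 + 0.190) = 0.455 cm
f = 12.98 cm, so δf/f = 0.455/12.98 = 0.0350.

3.50%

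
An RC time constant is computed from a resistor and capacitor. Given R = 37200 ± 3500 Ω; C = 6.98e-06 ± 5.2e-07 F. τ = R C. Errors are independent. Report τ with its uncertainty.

0.260 ± 0.0312 s

Since τ is a product/quotient, work with relative uncertainties:
  (1·δR/R)² = (1×0.0941)² = 0.00885;  (1·δC/C)² = (1×0.0745)² = 0.00555
δτ/τ = √(0.0144) = 0.120
τ = 0.260 s, so δτ = 0.120 × 0.260 = 0.0312 s.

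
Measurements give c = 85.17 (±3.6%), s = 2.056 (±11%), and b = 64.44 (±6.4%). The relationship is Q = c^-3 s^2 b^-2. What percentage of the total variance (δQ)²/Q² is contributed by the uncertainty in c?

15.3%

(δQ/Q)² = (-3·δc/c)² + (2·δs/s)² + (-2·δb/b)²
  c term: (-3×0.0360)² = 0.0117
  s term: (2×0.110)² = 0.0484
  b term: (-2×0.0640)² = 0.0164
Total = 0.0764. Share from c = 0.0117/0.0764 = 0.153.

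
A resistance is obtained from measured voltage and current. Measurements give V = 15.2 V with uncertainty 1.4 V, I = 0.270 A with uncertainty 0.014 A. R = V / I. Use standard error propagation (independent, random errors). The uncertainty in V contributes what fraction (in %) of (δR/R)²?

75.9%

(δR/R)² = (1·δV/V)² + (-1·δI/I)²
  V term: (1×0.0921)² = 0.00848
  I term: (-1×0.0519)² = 0.00269
Total = 0.0112. Share from V = 0.00848/0.0112 = 0.759.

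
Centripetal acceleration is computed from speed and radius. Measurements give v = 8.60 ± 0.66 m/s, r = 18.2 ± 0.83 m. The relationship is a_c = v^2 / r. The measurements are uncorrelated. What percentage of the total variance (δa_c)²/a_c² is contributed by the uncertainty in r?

(δa_c/a_c)² = (2·δv/v)² + (-1·δr/r)²
  v term: (2×0.0767)² = 0.0236
  r term: (-1×0.0456)² = 0.00208
Total = 0.0256. Share from r = 0.00208/0.0256 = 0.0811.

8.11%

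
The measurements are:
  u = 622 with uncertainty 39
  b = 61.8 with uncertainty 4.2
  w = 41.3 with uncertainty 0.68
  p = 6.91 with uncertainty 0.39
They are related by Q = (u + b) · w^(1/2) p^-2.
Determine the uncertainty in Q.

11.7

Let h = u + b = 684. δh = √(δu² + δb²) = √(1520 + 17.6) = 39.2, so δh/h = 0.0574.
Q is then a monomial in h, w, p:
δQ/Q = √((δh/h)² + (½·δw/w)² + (-2·δp/p)²) = √(0.00329 + 6.78e-05 + 0.0127) = 0.127
Q = 92.0, so δQ = 0.127 × 92.0 = 11.7.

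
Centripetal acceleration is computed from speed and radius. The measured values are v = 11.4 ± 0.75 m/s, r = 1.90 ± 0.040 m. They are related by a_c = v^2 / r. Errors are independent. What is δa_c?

9.11 m/s^2

Relative error in a monomial: (δa_c/a_c)² = Σ (nᵢ · δxᵢ/xᵢ)².
  (2·δv/v)² = (2×0.0658)² = 0.0173;  (-1·δr/r)² = (-1×0.0211)² = 0.000443
δa_c/a_c = √(0.0178) = 0.133
a_c = 68.4 m/s^2, so δa_c = 0.133 × 68.4 = 9.11 m/s^2.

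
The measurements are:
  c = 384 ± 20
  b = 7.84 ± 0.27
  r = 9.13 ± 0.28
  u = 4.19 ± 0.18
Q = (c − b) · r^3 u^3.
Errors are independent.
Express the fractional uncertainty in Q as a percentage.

16.7%

Let w = c − b = 376. δw = √(δc² + δb²) = √(400 + 0.0729) = 20.0, so δw/w = 0.0532.
Q is then a monomial in w, r, u:
δQ/Q = √((δw/w)² + (3·δr/r)² + (3·δu/u)²) = √(0.00283 + 0.00846 + 0.0166) = 0.167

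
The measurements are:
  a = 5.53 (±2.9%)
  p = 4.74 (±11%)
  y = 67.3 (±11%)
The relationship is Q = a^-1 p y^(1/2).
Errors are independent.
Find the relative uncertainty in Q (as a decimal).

0.126

Relative error in a monomial: (δQ/Q)² = Σ (nᵢ · δxᵢ/xᵢ)².
  (-1·δa/a)² = (-1×0.0290)² = 0.000841;  (1·δp/p)² = (1×0.110)² = 0.0121;  (½·δy/y)² = (0.5×0.110)² = 0.00302
δQ/Q = √(0.0160) = 0.126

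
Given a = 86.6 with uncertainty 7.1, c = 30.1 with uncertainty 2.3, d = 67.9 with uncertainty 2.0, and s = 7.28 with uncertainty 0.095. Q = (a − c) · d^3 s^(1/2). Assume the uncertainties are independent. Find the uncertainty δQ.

Let u = a − c = 56.5. δu = √(δa² + δc²) = √(50.4 + 5.29) = 7.46, so δu/u = 0.132.
Q is then a monomial in u, d, s:
δQ/Q = √((δu/u)² + (3·δd/d)² + (½·δs/s)²) = √(0.0174 + 0.00781 + 4.26e-05) = 0.159
Q = 4.77e+07, so δQ = 0.159 × 4.77e+07 = 7.59e+06.

7.59e+06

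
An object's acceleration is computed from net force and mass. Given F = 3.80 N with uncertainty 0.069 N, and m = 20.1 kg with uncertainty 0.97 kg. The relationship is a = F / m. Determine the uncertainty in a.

0.00975 m/s^2

For a monomial a ∝ F, m^-1, fractional errors add in quadrature:
  (1·δF/F)² = (1×0.0182)² = 0.000330;  (-1·δm/m)² = (-1×0.0483)² = 0.00233
δa/a = √(0.00266) = 0.0516
a = 0.189 m/s^2, so δa = 0.0516 × 0.189 = 0.00975 m/s^2.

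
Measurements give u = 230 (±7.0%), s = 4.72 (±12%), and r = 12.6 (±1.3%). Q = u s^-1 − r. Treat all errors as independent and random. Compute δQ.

6.77

Let p = u·s^-1 = 48.7. δp/p = √((1·δu/u)² + (-1·δs/s)²) = √(0.00490 + 0.0144) = 0.139, so δp = 6.77.
Q = p − r: δQ = √(δp² + δr²) = √(45.8 + 0.0268) = 6.77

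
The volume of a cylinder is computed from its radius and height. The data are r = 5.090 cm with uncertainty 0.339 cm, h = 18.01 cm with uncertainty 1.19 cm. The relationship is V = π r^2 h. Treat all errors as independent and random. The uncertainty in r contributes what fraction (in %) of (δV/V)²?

80.3%

(δV/V)² = (2·δr/r)² + (1·δh/h)²
  r term: (2×0.0666)² = 0.0177
  h term: (1×0.0661)² = 0.00437
Total = 0.0221. Share from r = 0.0177/0.0221 = 0.803.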